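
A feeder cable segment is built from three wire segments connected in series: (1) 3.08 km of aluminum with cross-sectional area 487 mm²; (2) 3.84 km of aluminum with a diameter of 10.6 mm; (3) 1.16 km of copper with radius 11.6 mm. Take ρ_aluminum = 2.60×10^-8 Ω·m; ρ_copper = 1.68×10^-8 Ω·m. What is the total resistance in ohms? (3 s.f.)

Seg 1: A = 487 mm² = 4.870e-04 m²
R_1 = (2.60×10^-8)(3080)/(4.870e-04) = 0.1644 Ω
Seg 2: A = π(d/2)² = π(5.3000e-03 m)² = 8.825e-05 m²
R_2 = (2.60×10^-8)(3840)/(8.825e-05) = 1.131 Ω
Seg 3: A = πr² = π(1.1600e-02 m)² = 4.227e-04 m²
R_3 = (1.68×10^-8)(1160)/(4.227e-04) = 0.0461 Ω
R_total = R_1 + R_2 + R_3 = 1.34 Ω

1.34 Ω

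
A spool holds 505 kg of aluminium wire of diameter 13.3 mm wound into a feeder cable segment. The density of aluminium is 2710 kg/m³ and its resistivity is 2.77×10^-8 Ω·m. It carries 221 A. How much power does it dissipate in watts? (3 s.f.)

13100 W

A = π(d/2)² = π(6.6500e-03 m)² = 1.3893e-04 m²
L = m/(density·A) = 505/(2710×1.3893e-04) = 1341 m
R = ρL/A = (2.77×10^-8)(1341)/(1.3893e-04) = 0.2674 Ω
P = I²R = (221)² × 0.2674 = 13100 W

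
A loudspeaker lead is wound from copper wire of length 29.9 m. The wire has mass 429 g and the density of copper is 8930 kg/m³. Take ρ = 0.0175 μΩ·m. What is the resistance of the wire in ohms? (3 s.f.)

0.326 Ω

ρ = 0.0175 μΩ·m = 1.75×10^-8 Ω·m
A = m/(density·L) = 0.429/(8930×29.9) = 1.6067e-06 m²
R = ρL/A = (1.75×10^-8)(29.9)/(1.6067e-06) = 0.326 Ω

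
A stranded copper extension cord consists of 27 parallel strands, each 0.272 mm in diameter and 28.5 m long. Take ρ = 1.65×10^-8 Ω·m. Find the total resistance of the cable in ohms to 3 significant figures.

A_strand = π(1.3600e-04 m)² = 5.811e-08 m²
R_strand = ρL/A = (1.65×10^-8)(28.5)/(5.811e-08) = 8.093 Ω
R_total = R_strand/N = 8.093/27 = 0.300 Ω

0.300 Ω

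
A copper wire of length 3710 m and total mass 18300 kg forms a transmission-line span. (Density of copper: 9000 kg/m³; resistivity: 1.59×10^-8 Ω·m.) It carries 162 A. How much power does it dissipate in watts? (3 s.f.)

2820 W

A = m/(density·L) = 18300/(9000×3710) = 5.4807e-04 m²
R = ρL/A = (1.59×10^-8)(3710)/(5.4807e-04) = 0.1076 Ω
P = I²R = (162)² × 0.1076 = 2820 W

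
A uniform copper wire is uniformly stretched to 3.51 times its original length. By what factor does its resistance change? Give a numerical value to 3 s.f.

12.3

Volume constant ⇒ A' = A/k with k = 3.51. R' = ρ(kL)/(A/k) = k²R.
Factor = 12.3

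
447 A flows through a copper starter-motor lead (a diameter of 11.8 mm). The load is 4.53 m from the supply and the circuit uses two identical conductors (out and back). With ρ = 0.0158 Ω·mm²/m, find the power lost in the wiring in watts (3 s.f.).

262 W

ρ = 0.0158 Ω·mm²/m = 1.58×10^-8 Ω·m
A = π(d/2)² = π(5.9000e-03 m)² = 1.094e-04 m²
Total conductor length (both ways) L = 2 × 4.53 = 9.06 m
R = ρL/A = (1.58×10^-8)(9.06)/(1.094e-04) = 0.001309 Ω
P = I²R = (447)² × 0.001309 = 262 W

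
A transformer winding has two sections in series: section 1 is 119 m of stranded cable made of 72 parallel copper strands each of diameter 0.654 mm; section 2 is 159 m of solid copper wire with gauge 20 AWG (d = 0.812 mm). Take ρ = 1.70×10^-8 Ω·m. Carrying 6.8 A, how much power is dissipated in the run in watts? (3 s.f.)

245 W

Section 1: A_strand = π(3.2700e-04)² = 3.359e-07 m²; R₁ = ρL/(N·A_s) = (1.70×10^-8)(119)/(72×3.359e-07) = 0.08364 Ω
Section 2: A = π(0.812/2 mm)² = π(4.0600e-04 m)² = 5.178e-07 m²
R₂ = (1.70×10^-8)(159)/(5.178e-07) = 5.22 Ω
R = R₁ + R₂ = 5.303 Ω
P = I²R = (6.8)² × 5.303 = 245 W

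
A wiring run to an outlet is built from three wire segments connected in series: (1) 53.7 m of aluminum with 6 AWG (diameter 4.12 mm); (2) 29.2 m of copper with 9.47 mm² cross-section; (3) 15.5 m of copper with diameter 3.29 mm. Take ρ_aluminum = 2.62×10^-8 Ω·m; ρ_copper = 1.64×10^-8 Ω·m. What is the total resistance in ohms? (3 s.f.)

Seg 1: A = π(4.12/2 mm)² = π(2.0600e-03 m)² = 1.333e-05 m²
R_1 = (2.62×10^-8)(53.7)/(1.333e-05) = 0.1055 Ω
Seg 2: A = 9.47 mm² = 9.470e-06 m²
R_2 = (1.64×10^-8)(29.2)/(9.470e-06) = 0.05057 Ω
Seg 3: A = π(d/2)² = π(1.6450e-03 m)² = 8.501e-06 m²
R_3 = (1.64×10^-8)(15.5)/(8.501e-06) = 0.0299 Ω
R_total = R_1 + R_2 + R_3 = 0.186 Ω

0.186 Ω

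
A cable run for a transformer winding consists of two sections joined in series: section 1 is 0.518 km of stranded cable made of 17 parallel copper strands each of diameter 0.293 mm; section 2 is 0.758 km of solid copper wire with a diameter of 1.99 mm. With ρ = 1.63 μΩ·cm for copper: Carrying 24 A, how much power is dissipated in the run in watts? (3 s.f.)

6530 W

ρ = 1.63 μΩ·cm = 1.63×10^-8 Ω·m
Section 1: A_strand = π(1.4650e-04)² = 6.743e-08 m²; R₁ = ρL/(N·A_s) = (1.63×10^-8)(518)/(17×6.743e-08) = 7.366 Ω
Section 2: A = π(d/2)² = π(9.9500e-04 m)² = 3.110e-06 m²
R₂ = (1.63×10^-8)(758)/(3.110e-06) = 3.972 Ω
R = R₁ + R₂ = 11.34 Ω
P = I²R = (24)² × 11.34 = 6530 W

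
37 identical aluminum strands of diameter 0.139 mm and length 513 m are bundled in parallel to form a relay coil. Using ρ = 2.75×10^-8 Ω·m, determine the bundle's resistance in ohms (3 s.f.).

A_strand = π(6.9500e-05 m)² = 1.517e-08 m²
R_strand = ρL/A = (2.75×10^-8)(513)/(1.517e-08) = 929.7 Ω
R_total = R_strand/N = 929.7/37 = 25.1 Ω

25.1 Ω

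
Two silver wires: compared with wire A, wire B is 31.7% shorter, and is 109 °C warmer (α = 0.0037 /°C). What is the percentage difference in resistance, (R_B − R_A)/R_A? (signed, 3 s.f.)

R ∝ ρL/d² with ρ ∝ (1+αΔT), so R_B/R_A = (1 − 31.7/100) × (1 + 0.0037×109)
= 0.683 × 1.403 = 0.9585
(R_B − R_A)/R_A = 0.9585 − 1 = -4.15%

-4.15%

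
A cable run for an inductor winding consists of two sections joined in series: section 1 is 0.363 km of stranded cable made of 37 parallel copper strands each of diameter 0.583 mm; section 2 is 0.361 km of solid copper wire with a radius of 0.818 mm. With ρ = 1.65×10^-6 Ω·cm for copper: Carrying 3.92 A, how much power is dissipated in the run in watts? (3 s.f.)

52.9 W

ρ = 1.65×10^-6 Ω·cm = 1.65×10^-8 Ω·m
Section 1: A_strand = π(2.9150e-04)² = 2.669e-07 m²; R₁ = ρL/(N·A_s) = (1.65×10^-8)(363)/(37×2.669e-07) = 0.6064 Ω
Section 2: A = πr² = π(8.1800e-04 m)² = 2.102e-06 m²
R₂ = (1.65×10^-8)(361)/(2.102e-06) = 2.834 Ω
R = R₁ + R₂ = 3.44 Ω
P = I²R = (3.92)² × 3.44 = 52.9 W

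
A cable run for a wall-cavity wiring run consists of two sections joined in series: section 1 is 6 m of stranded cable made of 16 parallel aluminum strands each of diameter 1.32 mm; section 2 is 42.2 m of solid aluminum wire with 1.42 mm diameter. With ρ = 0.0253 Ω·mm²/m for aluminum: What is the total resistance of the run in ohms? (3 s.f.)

0.681 Ω

ρ = 0.0253 Ω·mm²/m = 2.53×10^-8 Ω·m
Section 1: A_strand = π(6.6000e-04)² = 1.368e-06 m²; R₁ = ρL/(N·A_s) = (2.53×10^-8)(6)/(16×1.368e-06) = 0.006933 Ω
Section 2: A = π(d/2)² = π(7.1000e-04 m)² = 1.584e-06 m²
R₂ = (2.53×10^-8)(42.2)/(1.584e-06) = 0.6742 Ω
R = R₁ + R₂ = 0.681 Ω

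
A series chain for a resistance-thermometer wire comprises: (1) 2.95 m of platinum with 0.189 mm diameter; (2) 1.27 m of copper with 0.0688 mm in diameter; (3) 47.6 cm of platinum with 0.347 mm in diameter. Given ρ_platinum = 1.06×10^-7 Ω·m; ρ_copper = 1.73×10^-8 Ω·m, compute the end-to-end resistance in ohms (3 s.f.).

17.6 Ω

Seg 1: A = π(d/2)² = π(9.4500e-05 m)² = 2.806e-08 m²
R_1 = (1.06×10^-7)(2.95)/(2.806e-08) = 11.15 Ω
Seg 2: A = π(d/2)² = π(3.4400e-05 m)² = 3.718e-09 m²
R_2 = (1.73×10^-8)(1.27)/(3.718e-09) = 5.91 Ω
Seg 3: A = π(d/2)² = π(1.7350e-04 m)² = 9.457e-08 m²
R_3 = (1.06×10^-7)(0.476)/(9.457e-08) = 0.5335 Ω
R_total = R_1 + R_2 + R_3 = 17.6 Ω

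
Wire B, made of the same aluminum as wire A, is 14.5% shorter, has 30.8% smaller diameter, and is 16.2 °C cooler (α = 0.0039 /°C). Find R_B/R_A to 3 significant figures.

1.67

R ∝ ρL/d² with ρ ∝ (1+αΔT), so R_B/R_A = (1 − 14.5/100) × (1 − 30.8/100)⁻² × (1 − 0.0039×16.2)
= 0.855 × 2.088 × 0.9368 = 1.67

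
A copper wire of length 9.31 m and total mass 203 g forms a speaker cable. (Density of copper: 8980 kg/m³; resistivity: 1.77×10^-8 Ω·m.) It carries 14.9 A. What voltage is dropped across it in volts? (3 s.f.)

1.01 V

A = m/(density·L) = 0.203/(8980×9.31) = 2.4281e-06 m²
R = ρL/A = (1.77×10^-8)(9.31)/(2.4281e-06) = 0.06787 Ω
V = IR = 14.9 × 0.06787 = 1.01 V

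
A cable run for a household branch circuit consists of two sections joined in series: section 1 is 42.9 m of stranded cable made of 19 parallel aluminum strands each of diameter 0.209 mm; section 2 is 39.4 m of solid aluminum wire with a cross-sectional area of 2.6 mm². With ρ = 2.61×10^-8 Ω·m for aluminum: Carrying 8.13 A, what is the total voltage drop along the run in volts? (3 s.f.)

Section 1: A_strand = π(1.0450e-04)² = 3.431e-08 m²; R₁ = ρL/(N·A_s) = (2.61×10^-8)(42.9)/(19×3.431e-08) = 1.718 Ω
Section 2: A = 2.6 mm² = 2.600e-06 m²
R₂ = (2.61×10^-8)(39.4)/(2.600e-06) = 0.3955 Ω
R = R₁ + R₂ = 2.113 Ω
V = IR = 8.13 × 2.113 = 17.2 V

17.2 V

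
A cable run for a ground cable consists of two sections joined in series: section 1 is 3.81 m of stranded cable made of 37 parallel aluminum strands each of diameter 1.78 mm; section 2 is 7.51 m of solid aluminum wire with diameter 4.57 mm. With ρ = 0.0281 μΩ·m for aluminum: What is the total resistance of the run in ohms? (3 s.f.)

0.0140 Ω

ρ = 0.0281 μΩ·m = 2.81×10^-8 Ω·m
Section 1: A_strand = π(8.9000e-04)² = 2.488e-06 m²; R₁ = ρL/(N·A_s) = (2.81×10^-8)(3.81)/(37×2.488e-06) = 0.001163 Ω
Section 2: A = π(d/2)² = π(2.2850e-03 m)² = 1.640e-05 m²
R₂ = (2.81×10^-8)(7.51)/(1.640e-05) = 0.01287 Ω
R = R₁ + R₂ = 0.0140 Ω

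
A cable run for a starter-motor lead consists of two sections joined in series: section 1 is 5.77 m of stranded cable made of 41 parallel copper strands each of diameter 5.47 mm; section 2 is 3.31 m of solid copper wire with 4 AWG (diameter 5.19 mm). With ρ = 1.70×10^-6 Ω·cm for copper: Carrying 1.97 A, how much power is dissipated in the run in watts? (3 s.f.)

ρ = 1.70×10^-6 Ω·cm = 1.70×10^-8 Ω·m
Section 1: A_strand = π(2.7350e-03)² = 2.350e-05 m²; R₁ = ρL/(N·A_s) = (1.70×10^-8)(5.77)/(41×2.350e-05) = 1.018×10^-4 Ω
Section 2: A = π(5.19/2 mm)² = π(2.5950e-03 m)² = 2.116e-05 m²
R₂ = (1.70×10^-8)(3.31)/(2.116e-05) = 0.00266 Ω
R = R₁ + R₂ = 0.002762 Ω
P = I²R = (1.97)² × 0.002762 = 0.0107 W

0.0107 W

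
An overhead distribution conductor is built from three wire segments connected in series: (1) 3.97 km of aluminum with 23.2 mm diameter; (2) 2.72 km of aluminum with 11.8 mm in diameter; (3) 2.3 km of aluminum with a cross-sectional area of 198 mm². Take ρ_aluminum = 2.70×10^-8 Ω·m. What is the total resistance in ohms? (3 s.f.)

Seg 1: A = π(d/2)² = π(1.1600e-02 m)² = 4.227e-04 m²
R_1 = (2.70×10^-8)(3970)/(4.227e-04) = 0.2536 Ω
Seg 2: A = π(d/2)² = π(5.9000e-03 m)² = 1.094e-04 m²
R_2 = (2.70×10^-8)(2720)/(1.094e-04) = 0.6716 Ω
Seg 3: A = 198 mm² = 1.980e-04 m²
R_3 = (2.70×10^-8)(2300)/(1.980e-04) = 0.3136 Ω
R_total = R_1 + R_2 + R_3 = 1.24 Ω

1.24 Ω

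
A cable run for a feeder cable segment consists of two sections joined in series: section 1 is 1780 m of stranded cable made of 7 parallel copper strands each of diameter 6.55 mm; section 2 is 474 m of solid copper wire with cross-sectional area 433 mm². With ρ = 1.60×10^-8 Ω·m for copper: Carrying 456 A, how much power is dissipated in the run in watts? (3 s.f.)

28700 W

Section 1: A_strand = π(3.2750e-03)² = 3.370e-05 m²; R₁ = ρL/(N·A_s) = (1.60×10^-8)(1780)/(7×3.370e-05) = 0.1207 Ω
Section 2: A = 433 mm² = 4.330e-04 m²
R₂ = (1.60×10^-8)(474)/(4.330e-04) = 0.01752 Ω
R = R₁ + R₂ = 0.1383 Ω
P = I²R = (456)² × 0.1383 = 28700 W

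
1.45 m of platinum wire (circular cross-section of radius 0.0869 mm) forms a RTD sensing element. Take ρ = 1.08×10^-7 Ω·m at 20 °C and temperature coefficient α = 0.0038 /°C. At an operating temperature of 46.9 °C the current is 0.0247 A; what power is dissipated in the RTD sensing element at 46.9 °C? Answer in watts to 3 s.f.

A = πr² = π(8.6900e-05 m)² = 2.372e-08 m²
R₍20₎ = ρL/A = (1.08×10^-7)(1.45)/(2.372e-08) = 6.601 Ω
R₍46.9₎ = R₍20₎(1 + αΔT) = 6.601 × (1 + 0.0038×26.9) = 7.276 Ω
P = I²R = (0.0247)² × 7.276 = 0.00444 W

0.00444 W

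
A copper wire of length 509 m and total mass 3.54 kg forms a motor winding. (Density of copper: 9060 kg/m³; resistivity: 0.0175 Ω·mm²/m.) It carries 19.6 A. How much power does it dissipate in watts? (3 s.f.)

ρ = 0.0175 Ω·mm²/m = 1.75×10^-8 Ω·m
A = m/(density·L) = 3.54/(9060×509) = 7.6764e-07 m²
R = ρL/A = (1.75×10^-8)(509)/(7.6764e-07) = 11.6 Ω
P = I²R = (19.6)² × 11.6 = 4460 W

4460 W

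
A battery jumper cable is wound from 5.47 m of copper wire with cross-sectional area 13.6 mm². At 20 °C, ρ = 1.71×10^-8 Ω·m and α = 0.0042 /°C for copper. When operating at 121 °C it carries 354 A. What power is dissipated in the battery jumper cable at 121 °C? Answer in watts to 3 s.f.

1230 W

A = 13.6 mm² = 1.360e-05 m²
R₍20₎ = ρL/A = (1.71×10^-8)(5.47)/(1.360e-05) = 0.006878 Ω
R₍121₎ = R₍20₎(1 + αΔT) = 0.006878 × (1 + 0.0042×101) = 0.009795 Ω
P = I²R = (354)² × 0.009795 = 1230 W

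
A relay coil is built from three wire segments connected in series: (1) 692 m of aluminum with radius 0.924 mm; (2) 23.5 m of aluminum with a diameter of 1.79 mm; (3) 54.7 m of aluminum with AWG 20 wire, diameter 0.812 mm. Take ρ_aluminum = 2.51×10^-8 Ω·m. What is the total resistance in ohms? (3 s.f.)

Seg 1: A = πr² = π(9.2400e-04 m)² = 2.682e-06 m²
R_1 = (2.51×10^-8)(692)/(2.682e-06) = 6.476 Ω
Seg 2: A = π(d/2)² = π(8.9500e-04 m)² = 2.516e-06 m²
R_2 = (2.51×10^-8)(23.5)/(2.516e-06) = 0.2344 Ω
Seg 3: A = π(0.812/2 mm)² = π(4.0600e-04 m)² = 5.178e-07 m²
R_3 = (2.51×10^-8)(54.7)/(5.178e-07) = 2.651 Ω
R_total = R_1 + R_2 + R_3 = 9.36 Ω

9.36 Ω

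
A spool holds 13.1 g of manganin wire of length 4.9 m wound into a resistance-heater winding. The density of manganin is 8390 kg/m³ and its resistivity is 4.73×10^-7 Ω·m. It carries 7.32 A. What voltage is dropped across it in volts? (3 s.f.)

A = m/(density·L) = 0.0131/(8390×4.9) = 3.1865e-07 m²
R = ρL/A = (4.73×10^-7)(4.9)/(3.1865e-07) = 7.274 Ω
V = IR = 7.32 × 7.274 = 53.2 V

53.2 V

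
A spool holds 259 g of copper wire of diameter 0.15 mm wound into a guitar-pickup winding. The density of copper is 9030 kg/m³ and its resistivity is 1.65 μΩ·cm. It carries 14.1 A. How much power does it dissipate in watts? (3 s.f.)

ρ = 1.65 μΩ·cm = 1.65×10^-8 Ω·m
A = π(d/2)² = π(7.5000e-05 m)² = 1.7671e-08 m²
L = m/(density·A) = 0.259/(9030×1.7671e-08) = 1623 m
R = ρL/A = (1.65×10^-8)(1623)/(1.7671e-08) = 1515 Ω
P = I²R = (14.1)² × 1515 = 3.01×10^5 W

3.01×10^5 W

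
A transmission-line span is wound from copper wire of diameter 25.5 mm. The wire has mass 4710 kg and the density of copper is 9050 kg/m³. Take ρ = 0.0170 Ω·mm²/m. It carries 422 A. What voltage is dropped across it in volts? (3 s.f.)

14.3 V

ρ = 0.0170 Ω·mm²/m = 1.70×10^-8 Ω·m
A = π(d/2)² = π(1.2750e-02 m)² = 5.1071e-04 m²
L = m/(density·A) = 4710/(9050×5.1071e-04) = 1019 m
R = ρL/A = (1.70×10^-8)(1019)/(5.1071e-04) = 0.03392 Ω
V = IR = 422 × 0.03392 = 14.3 V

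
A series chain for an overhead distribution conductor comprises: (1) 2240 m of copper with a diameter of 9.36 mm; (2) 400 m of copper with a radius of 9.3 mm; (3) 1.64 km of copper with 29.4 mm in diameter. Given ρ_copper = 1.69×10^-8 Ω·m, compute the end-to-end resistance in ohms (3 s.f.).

0.616 Ω

Seg 1: A = π(d/2)² = π(4.6800e-03 m)² = 6.881e-05 m²
R_1 = (1.69×10^-8)(2240)/(6.881e-05) = 0.5502 Ω
Seg 2: A = πr² = π(9.3000e-03 m)² = 2.717e-04 m²
R_2 = (1.69×10^-8)(400)/(2.717e-04) = 0.02488 Ω
Seg 3: A = π(d/2)² = π(1.4700e-02 m)² = 6.789e-04 m²
R_3 = (1.69×10^-8)(1640)/(6.789e-04) = 0.04083 Ω
R_total = R_1 + R_2 + R_3 = 0.616 Ω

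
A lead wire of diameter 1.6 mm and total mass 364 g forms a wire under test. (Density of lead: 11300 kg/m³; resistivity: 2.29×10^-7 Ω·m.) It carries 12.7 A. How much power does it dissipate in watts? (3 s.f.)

A = π(d/2)² = π(8.0000e-04 m)² = 2.0106e-06 m²
L = m/(density·A) = 0.364/(11300×2.0106e-06) = 16.02 m
R = ρL/A = (2.29×10^-7)(16.02)/(2.0106e-06) = 1.825 Ω
P = I²R = (12.7)² × 1.825 = 294 W

294 W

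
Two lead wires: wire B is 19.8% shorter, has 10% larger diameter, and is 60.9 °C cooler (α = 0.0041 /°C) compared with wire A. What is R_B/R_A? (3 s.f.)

R ∝ ρL/d² with ρ ∝ (1+αΔT), so R_B/R_A = (1 − 19.8/100) × (1 + 10/100)⁻² × (1 − 0.0041×60.9)
= 0.802 × 0.8265 × 0.7503 = 0.497

0.497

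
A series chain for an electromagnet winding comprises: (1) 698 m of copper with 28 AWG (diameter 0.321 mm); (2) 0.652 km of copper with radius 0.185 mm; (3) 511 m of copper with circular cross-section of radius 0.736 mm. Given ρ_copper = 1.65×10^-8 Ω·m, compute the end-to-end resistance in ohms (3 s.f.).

Seg 1: A = π(0.321/2 mm)² = π(1.6050e-04 m)² = 8.093e-08 m²
R_1 = (1.65×10^-8)(698)/(8.093e-08) = 142.3 Ω
Seg 2: A = πr² = π(1.8500e-04 m)² = 1.075e-07 m²
R_2 = (1.65×10^-8)(652)/(1.075e-07) = 100.1 Ω
Seg 3: A = πr² = π(7.3600e-04 m)² = 1.702e-06 m²
R_3 = (1.65×10^-8)(511)/(1.702e-06) = 4.954 Ω
R_total = R_1 + R_2 + R_3 = 247 Ω

247 Ω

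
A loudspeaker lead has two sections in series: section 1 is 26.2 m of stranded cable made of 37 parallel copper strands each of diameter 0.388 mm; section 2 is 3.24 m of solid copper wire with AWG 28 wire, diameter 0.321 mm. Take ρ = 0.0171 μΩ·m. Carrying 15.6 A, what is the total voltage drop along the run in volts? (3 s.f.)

12.3 V

ρ = 0.0171 μΩ·m = 1.71×10^-8 Ω·m
Section 1: A_strand = π(1.9400e-04)² = 1.182e-07 m²; R₁ = ρL/(N·A_s) = (1.71×10^-8)(26.2)/(37×1.182e-07) = 0.1024 Ω
Section 2: A = π(0.321/2 mm)² = π(1.6050e-04 m)² = 8.093e-08 m²
R₂ = (1.71×10^-8)(3.24)/(8.093e-08) = 0.6846 Ω
R = R₁ + R₂ = 0.787 Ω
V = IR = 15.6 × 0.787 = 12.3 V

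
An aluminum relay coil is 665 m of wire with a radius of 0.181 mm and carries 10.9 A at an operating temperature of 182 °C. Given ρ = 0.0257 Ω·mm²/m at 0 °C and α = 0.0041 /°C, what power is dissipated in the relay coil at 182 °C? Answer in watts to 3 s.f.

34500 W

ρ = 0.0257 Ω·mm²/m = 2.57×10^-8 Ω·m
A = πr² = π(1.8100e-04 m)² = 1.029e-07 m²
R₍0₎ = ρL/A = (2.57×10^-8)(665)/(1.029e-07) = 166.1 Ω
R₍182₎ = R₍0₎(1 + αΔT) = 166.1 × (1 + 0.0041×182) = 290 Ω
P = I²R = (10.9)² × 290 = 34500 W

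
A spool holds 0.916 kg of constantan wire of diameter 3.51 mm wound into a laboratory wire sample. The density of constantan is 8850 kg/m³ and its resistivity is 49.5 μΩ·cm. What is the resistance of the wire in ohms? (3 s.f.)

ρ = 49.5 μΩ·cm = 4.95×10^-7 Ω·m
A = π(d/2)² = π(1.7550e-03 m)² = 9.6762e-06 m²
L = m/(density·A) = 0.916/(8850×9.6762e-06) = 10.7 m
R = ρL/A = (4.95×10^-7)(10.7)/(9.6762e-06) = 0.547 Ω

0.547 Ω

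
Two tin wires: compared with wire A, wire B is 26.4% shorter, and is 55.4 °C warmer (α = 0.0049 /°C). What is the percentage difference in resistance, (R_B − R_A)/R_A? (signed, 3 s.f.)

R ∝ ρL/d² with ρ ∝ (1+αΔT), so R_B/R_A = (1 − 26.4/100) × (1 + 0.0049×55.4)
= 0.736 × 1.272 = 0.9358
(R_B − R_A)/R_A = 0.9358 − 1 = -6.42%

-6.42%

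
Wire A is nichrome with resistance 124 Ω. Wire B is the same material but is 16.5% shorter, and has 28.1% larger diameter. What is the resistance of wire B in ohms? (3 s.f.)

63.1 Ω

R ∝ L/d², so R_B/R_A = (1 − 16.5/100) × (1 + 28.1/100)⁻²
= 0.835 × 0.6094 = 0.5089
R_B = 0.5089 × 124 = 63.1 Ω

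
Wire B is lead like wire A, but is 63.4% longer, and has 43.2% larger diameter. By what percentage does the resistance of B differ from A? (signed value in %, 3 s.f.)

R ∝ L/d², so R_B/R_A = (1 + 63.4/100) × (1 + 43.2/100)⁻²
= 1.634 × 0.4877 = 0.7968
(R_B − R_A)/R_A = 0.7968 − 1 = -20.3%

-20.3%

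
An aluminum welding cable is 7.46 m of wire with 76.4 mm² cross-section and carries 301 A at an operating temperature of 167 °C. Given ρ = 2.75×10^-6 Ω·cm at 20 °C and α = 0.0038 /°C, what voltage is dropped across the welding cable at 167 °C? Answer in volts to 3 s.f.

1.26 V

ρ = 2.75×10^-6 Ω·cm = 2.75×10^-8 Ω·m
A = 76.4 mm² = 7.640e-05 m²
R₍20₎ = ρL/A = (2.75×10^-8)(7.46)/(7.640e-05) = 0.002685 Ω
R₍167₎ = R₍20₎(1 + αΔT) = 0.002685 × (1 + 0.0038×147) = 0.004185 Ω
V = IR = 301 × 0.004185 = 1.26 V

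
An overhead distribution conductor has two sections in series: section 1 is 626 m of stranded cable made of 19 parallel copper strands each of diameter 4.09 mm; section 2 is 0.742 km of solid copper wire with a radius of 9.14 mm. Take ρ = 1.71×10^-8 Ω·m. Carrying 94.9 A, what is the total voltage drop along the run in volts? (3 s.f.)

8.66 V

Section 1: A_strand = π(2.0450e-03)² = 1.314e-05 m²; R₁ = ρL/(N·A_s) = (1.71×10^-8)(626)/(19×1.314e-05) = 0.04288 Ω
Section 2: A = πr² = π(9.1400e-03 m)² = 2.624e-04 m²
R₂ = (1.71×10^-8)(742)/(2.624e-04) = 0.04835 Ω
R = R₁ + R₂ = 0.09123 Ω
V = IR = 94.9 × 0.09123 = 8.66 V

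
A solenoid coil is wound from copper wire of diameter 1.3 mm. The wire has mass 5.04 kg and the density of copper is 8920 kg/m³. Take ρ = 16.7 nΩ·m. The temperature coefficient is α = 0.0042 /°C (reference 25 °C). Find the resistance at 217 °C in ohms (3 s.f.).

9.67 Ω

ρ = 16.7 nΩ·m = 1.67×10^-8 Ω·m
A = π(d/2)² = π(6.5000e-04 m)² = 1.3273e-06 m²
L = m/(density·A) = 5.04/(8920×1.3273e-06) = 425.7 m
R = ρL/A = (1.67×10^-8)(425.7)/(1.3273e-06) = 5.356 Ω
R(217 °C) = 5.356 × (1 + 0.0042×192) = 9.67 Ω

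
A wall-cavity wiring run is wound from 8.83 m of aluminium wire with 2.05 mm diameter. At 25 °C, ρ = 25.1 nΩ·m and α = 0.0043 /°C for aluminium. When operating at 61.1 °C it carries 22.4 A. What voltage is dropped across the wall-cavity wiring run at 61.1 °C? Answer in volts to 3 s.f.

ρ = 25.1 nΩ·m = 2.51×10^-8 Ω·m
A = π(d/2)² = π(1.0250e-03 m)² = 3.301e-06 m²
R₍25₎ = ρL/A = (2.51×10^-8)(8.83)/(3.301e-06) = 0.06715 Ω
R₍61.1₎ = R₍25₎(1 + αΔT) = 0.06715 × (1 + 0.0043×36.1) = 0.07757 Ω
V = IR = 22.4 × 0.07757 = 1.74 V

1.74 V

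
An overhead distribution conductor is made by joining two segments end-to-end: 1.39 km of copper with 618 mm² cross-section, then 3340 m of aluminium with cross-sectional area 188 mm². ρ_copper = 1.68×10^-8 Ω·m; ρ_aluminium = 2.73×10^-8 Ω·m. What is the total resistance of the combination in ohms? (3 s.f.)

0.523 Ω

Segment 1: A = 618 mm² = 6.180e-04 m²
R₁ = ρL/A = (1.68×10^-8)(1390)/(6.180e-04) = 0.03779 Ω
Segment 2: A = 188 mm² = 1.880e-04 m²
R₂ = (2.73×10^-8)(3340)/(1.880e-04) = 0.485 Ω
R = R₁ + R₂ = 0.523 Ω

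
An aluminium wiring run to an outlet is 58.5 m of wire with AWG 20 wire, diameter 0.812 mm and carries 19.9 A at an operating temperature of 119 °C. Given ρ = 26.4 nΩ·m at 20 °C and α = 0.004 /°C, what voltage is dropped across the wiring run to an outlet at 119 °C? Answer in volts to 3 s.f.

ρ = 26.4 nΩ·m = 2.64×10^-8 Ω·m
A = π(0.812/2 mm)² = π(4.0600e-04 m)² = 5.178e-07 m²
R₍20₎ = ρL/A = (2.64×10^-8)(58.5)/(5.178e-07) = 2.982 Ω
R₍119₎ = R₍20₎(1 + αΔT) = 2.982 × (1 + 0.004×99) = 4.163 Ω
V = IR = 19.9 × 4.163 = 82.9 V

82.9 V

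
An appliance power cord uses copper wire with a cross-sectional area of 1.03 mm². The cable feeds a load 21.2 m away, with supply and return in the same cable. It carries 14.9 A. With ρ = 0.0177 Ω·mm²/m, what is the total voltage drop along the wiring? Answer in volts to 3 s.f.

10.9 V

ρ = 0.0177 Ω·mm²/m = 1.77×10^-8 Ω·m
A = 1.03 mm² = 1.030e-06 m²
Total conductor length (both ways) L = 2 × 21.2 = 42.4 m
R = ρL/A = (1.77×10^-8)(42.4)/(1.030e-06) = 0.7286 Ω
V = IR = 14.9 × 0.7286 = 10.9 V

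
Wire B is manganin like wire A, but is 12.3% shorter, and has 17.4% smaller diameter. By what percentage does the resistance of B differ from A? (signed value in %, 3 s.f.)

R ∝ L/d², so R_B/R_A = (1 − 12.3/100) × (1 − 17.4/100)⁻²
= 0.877 × 1.466 = 1.285
(R_B − R_A)/R_A = 1.285 − 1 = 28.5%

28.5%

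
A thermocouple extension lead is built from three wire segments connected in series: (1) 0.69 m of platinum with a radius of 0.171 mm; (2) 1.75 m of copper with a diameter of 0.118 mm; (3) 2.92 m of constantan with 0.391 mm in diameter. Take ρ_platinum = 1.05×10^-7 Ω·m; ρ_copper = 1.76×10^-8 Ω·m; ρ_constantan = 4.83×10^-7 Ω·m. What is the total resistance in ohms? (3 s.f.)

Seg 1: A = πr² = π(1.7100e-04 m)² = 9.186e-08 m²
R_1 = (1.05×10^-7)(0.69)/(9.186e-08) = 0.7887 Ω
Seg 2: A = π(d/2)² = π(5.9000e-05 m)² = 1.094e-08 m²
R_2 = (1.76×10^-8)(1.75)/(1.094e-08) = 2.816 Ω
Seg 3: A = π(d/2)² = π(1.9550e-04 m)² = 1.201e-07 m²
R_3 = (4.83×10^-7)(2.92)/(1.201e-07) = 11.75 Ω
R_total = R_1 + R_2 + R_3 = 15.4 Ω

15.4 Ω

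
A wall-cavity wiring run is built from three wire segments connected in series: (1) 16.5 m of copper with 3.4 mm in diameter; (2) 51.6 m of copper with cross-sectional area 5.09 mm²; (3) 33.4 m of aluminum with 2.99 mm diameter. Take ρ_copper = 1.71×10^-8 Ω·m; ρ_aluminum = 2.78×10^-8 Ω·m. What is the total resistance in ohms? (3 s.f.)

0.337 Ω

Seg 1: A = π(d/2)² = π(1.7000e-03 m)² = 9.079e-06 m²
R_1 = (1.71×10^-8)(16.5)/(9.079e-06) = 0.03108 Ω
Seg 2: A = 5.09 mm² = 5.090e-06 m²
R_2 = (1.71×10^-8)(51.6)/(5.090e-06) = 0.1734 Ω
Seg 3: A = π(d/2)² = π(1.4950e-03 m)² = 7.022e-06 m²
R_3 = (2.78×10^-8)(33.4)/(7.022e-06) = 0.1322 Ω
R_total = R_1 + R_2 + R_3 = 0.337 Ω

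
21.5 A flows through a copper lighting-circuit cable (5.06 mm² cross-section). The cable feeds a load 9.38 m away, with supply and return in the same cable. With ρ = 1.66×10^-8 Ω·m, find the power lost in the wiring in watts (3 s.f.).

A = 5.06 mm² = 5.060e-06 m²
Total conductor length (both ways) L = 2 × 9.38 = 18.76 m
R = ρL/A = (1.66×10^-8)(18.76)/(5.060e-06) = 0.06154 Ω
P = I²R = (21.5)² × 0.06154 = 28.4 W

28.4 W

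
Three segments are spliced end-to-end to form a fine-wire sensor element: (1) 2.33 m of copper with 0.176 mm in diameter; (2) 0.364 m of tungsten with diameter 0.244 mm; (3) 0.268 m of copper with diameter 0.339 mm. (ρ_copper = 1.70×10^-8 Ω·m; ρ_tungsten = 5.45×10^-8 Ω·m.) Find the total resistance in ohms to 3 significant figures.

2.10 Ω

Seg 1: A = π(d/2)² = π(8.8000e-05 m)² = 2.433e-08 m²
R_1 = (1.70×10^-8)(2.33)/(2.433e-08) = 1.628 Ω
Seg 2: A = π(d/2)² = π(1.2200e-04 m)² = 4.676e-08 m²
R_2 = (5.45×10^-8)(0.364)/(4.676e-08) = 0.4243 Ω
Seg 3: A = π(d/2)² = π(1.6950e-04 m)² = 9.026e-08 m²
R_3 = (1.70×10^-8)(0.268)/(9.026e-08) = 0.05048 Ω
R_total = R_1 + R_2 + R_3 = 2.10 Ω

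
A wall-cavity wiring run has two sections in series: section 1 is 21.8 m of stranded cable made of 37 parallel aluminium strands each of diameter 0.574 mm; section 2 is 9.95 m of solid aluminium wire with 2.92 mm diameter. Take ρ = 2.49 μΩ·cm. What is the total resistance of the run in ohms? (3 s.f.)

ρ = 2.49 μΩ·cm = 2.49×10^-8 Ω·m
Section 1: A_strand = π(2.8700e-04)² = 2.588e-07 m²; R₁ = ρL/(N·A_s) = (2.49×10^-8)(21.8)/(37×2.588e-07) = 0.05669 Ω
Section 2: A = π(d/2)² = π(1.4600e-03 m)² = 6.697e-06 m²
R₂ = (2.49×10^-8)(9.95)/(6.697e-06) = 0.037 Ω
R = R₁ + R₂ = 0.0937 Ω

0.0937 Ω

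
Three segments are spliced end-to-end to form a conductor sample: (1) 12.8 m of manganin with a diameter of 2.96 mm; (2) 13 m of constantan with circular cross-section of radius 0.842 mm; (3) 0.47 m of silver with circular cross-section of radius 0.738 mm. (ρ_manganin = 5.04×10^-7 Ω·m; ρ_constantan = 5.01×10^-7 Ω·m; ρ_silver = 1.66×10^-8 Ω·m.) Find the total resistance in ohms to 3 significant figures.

3.87 Ω

Seg 1: A = π(d/2)² = π(1.4800e-03 m)² = 6.881e-06 m²
R_1 = (5.04×10^-7)(12.8)/(6.881e-06) = 0.9375 Ω
Seg 2: A = πr² = π(8.4200e-04 m)² = 2.227e-06 m²
R_2 = (5.01×10^-7)(13)/(2.227e-06) = 2.924 Ω
Seg 3: A = πr² = π(7.3800e-04 m)² = 1.711e-06 m²
R_3 = (1.66×10^-8)(0.47)/(1.711e-06) = 0.00456 Ω
R_total = R_1 + R_2 + R_3 = 3.87 Ω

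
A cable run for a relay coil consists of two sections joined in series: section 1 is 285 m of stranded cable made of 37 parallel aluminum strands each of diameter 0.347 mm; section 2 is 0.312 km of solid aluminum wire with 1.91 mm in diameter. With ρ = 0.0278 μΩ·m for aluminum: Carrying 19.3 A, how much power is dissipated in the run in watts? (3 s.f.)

ρ = 0.0278 μΩ·m = 2.78×10^-8 Ω·m
Section 1: A_strand = π(1.7350e-04)² = 9.457e-08 m²; R₁ = ρL/(N·A_s) = (2.78×10^-8)(285)/(37×9.457e-08) = 2.264 Ω
Section 2: A = π(d/2)² = π(9.5500e-04 m)² = 2.865e-06 m²
R₂ = (2.78×10^-8)(312)/(2.865e-06) = 3.027 Ω
R = R₁ + R₂ = 5.292 Ω
P = I²R = (19.3)² × 5.292 = 1970 W

1970 W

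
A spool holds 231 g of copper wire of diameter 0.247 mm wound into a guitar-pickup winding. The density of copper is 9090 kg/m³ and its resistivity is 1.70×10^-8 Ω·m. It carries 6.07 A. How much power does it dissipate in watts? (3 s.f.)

6930 W

A = π(d/2)² = π(1.2350e-04 m)² = 4.7916e-08 m²
L = m/(density·A) = 0.231/(9090×4.7916e-08) = 530.4 m
R = ρL/A = (1.70×10^-8)(530.4)/(4.7916e-08) = 188.2 Ω
P = I²R = (6.07)² × 188.2 = 6930 W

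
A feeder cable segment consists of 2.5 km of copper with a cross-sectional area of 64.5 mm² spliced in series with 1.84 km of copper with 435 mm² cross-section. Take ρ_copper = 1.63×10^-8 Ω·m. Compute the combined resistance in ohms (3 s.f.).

0.701 Ω

Segment 1: A = 64.5 mm² = 6.450e-05 m²
R₁ = ρL/A = (1.63×10^-8)(2500)/(6.450e-05) = 0.6318 Ω
Segment 2: A = 435 mm² = 4.350e-04 m²
R₂ = (1.63×10^-8)(1840)/(4.350e-04) = 0.06895 Ω
R = R₁ + R₂ = 0.701 Ω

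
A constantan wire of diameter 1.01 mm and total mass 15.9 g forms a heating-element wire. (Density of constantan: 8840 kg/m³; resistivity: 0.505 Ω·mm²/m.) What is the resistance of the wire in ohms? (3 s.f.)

ρ = 0.505 Ω·mm²/m = 5.05×10^-7 Ω·m
A = π(d/2)² = π(5.0500e-04 m)² = 8.0118e-07 m²
L = m/(density·A) = 0.0159/(8840×8.0118e-07) = 2.245 m
R = ρL/A = (5.05×10^-7)(2.245)/(8.0118e-07) = 1.42 Ω

1.42 Ω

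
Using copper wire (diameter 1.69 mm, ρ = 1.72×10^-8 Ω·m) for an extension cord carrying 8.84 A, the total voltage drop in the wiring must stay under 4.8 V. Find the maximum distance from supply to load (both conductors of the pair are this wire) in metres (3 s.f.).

A = π(d/2)² = π(8.4500e-04 m)² = 2.243e-06 m²
L_max = V_max·A/(2·ρI) = (4.8)(2.243e-06)/(2×1.72×10^-8×8.84) = 35.4 m

35.4 m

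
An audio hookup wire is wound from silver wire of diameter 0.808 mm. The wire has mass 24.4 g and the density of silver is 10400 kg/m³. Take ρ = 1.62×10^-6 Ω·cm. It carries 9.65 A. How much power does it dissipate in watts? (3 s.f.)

ρ = 1.62×10^-6 Ω·cm = 1.62×10^-8 Ω·m
A = π(d/2)² = π(4.0400e-04 m)² = 5.1276e-07 m²
L = m/(density·A) = 0.0244/(10400×5.1276e-07) = 4.576 m
R = ρL/A = (1.62×10^-8)(4.576)/(5.1276e-07) = 0.1446 Ω
P = I²R = (9.65)² × 0.1446 = 13.5 W

13.5 W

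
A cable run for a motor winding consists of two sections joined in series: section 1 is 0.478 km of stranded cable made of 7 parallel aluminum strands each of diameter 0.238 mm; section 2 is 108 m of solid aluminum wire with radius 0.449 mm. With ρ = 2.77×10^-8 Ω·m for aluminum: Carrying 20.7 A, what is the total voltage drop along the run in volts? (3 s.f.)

Section 1: A_strand = π(1.1900e-04)² = 4.449e-08 m²; R₁ = ρL/(N·A_s) = (2.77×10^-8)(478)/(7×4.449e-08) = 42.52 Ω
Section 2: A = πr² = π(4.4900e-04 m)² = 6.333e-07 m²
R₂ = (2.77×10^-8)(108)/(6.333e-07) = 4.723 Ω
R = R₁ + R₂ = 47.24 Ω
V = IR = 20.7 × 47.24 = 978 V

978 V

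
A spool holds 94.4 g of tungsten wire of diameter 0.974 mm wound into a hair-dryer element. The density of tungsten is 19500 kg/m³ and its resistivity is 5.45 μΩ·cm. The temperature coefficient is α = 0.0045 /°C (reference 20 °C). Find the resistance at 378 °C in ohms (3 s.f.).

ρ = 5.45 μΩ·cm = 5.45×10^-8 Ω·m
A = π(d/2)² = π(4.8700e-04 m)² = 7.4509e-07 m²
L = m/(density·A) = 0.0944/(19500×7.4509e-07) = 6.497 m
R = ρL/A = (5.45×10^-8)(6.497)/(7.4509e-07) = 0.4752 Ω
R(378 °C) = 0.4752 × (1 + 0.0045×358) = 1.24 Ω

1.24 Ω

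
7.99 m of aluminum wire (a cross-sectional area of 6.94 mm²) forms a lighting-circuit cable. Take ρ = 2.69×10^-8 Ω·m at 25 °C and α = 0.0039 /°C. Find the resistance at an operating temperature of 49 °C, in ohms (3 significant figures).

0.0339 Ω

A = 6.94 mm² = 6.940e-06 m²
R₍25°C₎ = ρL/A = (2.69×10^-8)(7.99)/(6.940e-06) = 0.03097 Ω
R = R₀(1 + αΔT) = 0.03097(1 + 0.0039×24) = 0.0339 Ω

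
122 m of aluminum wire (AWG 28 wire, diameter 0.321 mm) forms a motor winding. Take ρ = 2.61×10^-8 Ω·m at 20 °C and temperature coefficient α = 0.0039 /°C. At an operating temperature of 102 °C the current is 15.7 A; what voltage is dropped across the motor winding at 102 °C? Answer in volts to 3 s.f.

A = π(0.321/2 mm)² = π(1.6050e-04 m)² = 8.093e-08 m²
R₍20₎ = ρL/A = (2.61×10^-8)(122)/(8.093e-08) = 39.35 Ω
R₍102₎ = R₍20₎(1 + αΔT) = 39.35 × (1 + 0.0039×82) = 51.93 Ω
V = IR = 15.7 × 51.93 = 815 V

815 V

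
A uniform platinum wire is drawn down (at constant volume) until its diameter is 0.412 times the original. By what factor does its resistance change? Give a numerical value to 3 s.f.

Volume constant ⇒ L' = L/r² with r = 0.412. R' = ρL'/A' = ρ(L/r²)/(πr²d₀²/4) = R/r⁴.
Factor = 34.7

34.7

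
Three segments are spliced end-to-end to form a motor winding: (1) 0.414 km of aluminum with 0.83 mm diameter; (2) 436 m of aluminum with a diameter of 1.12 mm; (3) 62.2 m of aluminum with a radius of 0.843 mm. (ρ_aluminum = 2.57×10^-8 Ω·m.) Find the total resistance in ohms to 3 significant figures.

31.8 Ω

Seg 1: A = π(d/2)² = π(4.1500e-04 m)² = 5.411e-07 m²
R_1 = (2.57×10^-8)(414)/(5.411e-07) = 19.66 Ω
Seg 2: A = π(d/2)² = π(5.6000e-04 m)² = 9.852e-07 m²
R_2 = (2.57×10^-8)(436)/(9.852e-07) = 11.37 Ω
Seg 3: A = πr² = π(8.4300e-04 m)² = 2.233e-06 m²
R_3 = (2.57×10^-8)(62.2)/(2.233e-06) = 0.716 Ω
R_total = R_1 + R_2 + R_3 = 31.8 Ω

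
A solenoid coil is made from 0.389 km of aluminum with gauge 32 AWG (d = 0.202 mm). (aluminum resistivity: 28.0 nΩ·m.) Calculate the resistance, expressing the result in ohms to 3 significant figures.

340 Ω

ρ = 28.0 nΩ·m = 2.80×10^-8 Ω·m
A = π(0.202/2 mm)² = π(1.0100e-04 m)² = 3.205e-08 m²
R = ρL/A = (2.80×10^-8)(389 m)/(3.205e-08 m²) = 340 Ω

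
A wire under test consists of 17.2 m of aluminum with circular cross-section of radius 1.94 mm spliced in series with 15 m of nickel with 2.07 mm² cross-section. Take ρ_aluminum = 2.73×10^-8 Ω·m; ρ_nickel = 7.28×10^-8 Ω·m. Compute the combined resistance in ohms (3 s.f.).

Segment 1: A = πr² = π(1.9400e-03 m)² = 1.182e-05 m²
R₁ = ρL/A = (2.73×10^-8)(17.2)/(1.182e-05) = 0.03971 Ω
Segment 2: A = 2.07 mm² = 2.070e-06 m²
R₂ = (7.28×10^-8)(15)/(2.070e-06) = 0.5275 Ω
R = R₁ + R₂ = 0.567 Ω

0.567 Ω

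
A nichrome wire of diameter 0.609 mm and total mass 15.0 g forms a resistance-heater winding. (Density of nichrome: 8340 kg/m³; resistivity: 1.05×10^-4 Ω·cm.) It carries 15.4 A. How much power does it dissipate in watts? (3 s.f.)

5280 W

ρ = 1.05×10^-4 Ω·cm = 1.05×10^-6 Ω·m
A = π(d/2)² = π(3.0450e-04 m)² = 2.9129e-07 m²
L = m/(density·A) = 0.015/(8340×2.9129e-07) = 6.174 m
R = ρL/A = (1.05×10^-6)(6.174)/(2.9129e-07) = 22.26 Ω
P = I²R = (15.4)² × 22.26 = 5280 W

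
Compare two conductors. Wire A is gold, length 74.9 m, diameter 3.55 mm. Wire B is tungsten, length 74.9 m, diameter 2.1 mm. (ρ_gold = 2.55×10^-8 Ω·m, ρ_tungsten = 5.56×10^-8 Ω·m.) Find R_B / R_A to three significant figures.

6.23

R ∝ ρL/d², so R_B/R_A = (ρ_B/ρ_A) × (d_A/d_B)²
= (5.56×10^-8/2.55×10^-8) × (3.55/2.1)² = 6.23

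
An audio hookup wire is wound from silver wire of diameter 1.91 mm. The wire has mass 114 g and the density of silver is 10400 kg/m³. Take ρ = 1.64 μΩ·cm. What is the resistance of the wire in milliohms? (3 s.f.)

ρ = 1.64 μΩ·cm = 1.64×10^-8 Ω·m
A = π(d/2)² = π(9.5500e-04 m)² = 2.8652e-06 m²
L = m/(density·A) = 0.114/(10400×2.8652e-06) = 3.826 m
R = ρL/A = (1.64×10^-8)(3.826)/(2.8652e-06) = 21.9 mΩ

21.9 mΩ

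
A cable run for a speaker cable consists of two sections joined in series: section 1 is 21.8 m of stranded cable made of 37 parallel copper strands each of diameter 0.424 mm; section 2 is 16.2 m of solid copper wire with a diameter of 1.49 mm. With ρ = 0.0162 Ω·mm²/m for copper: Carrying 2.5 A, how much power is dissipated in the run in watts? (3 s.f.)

1.36 W

ρ = 0.0162 Ω·mm²/m = 1.62×10^-8 Ω·m
Section 1: A_strand = π(2.1200e-04)² = 1.412e-07 m²; R₁ = ρL/(N·A_s) = (1.62×10^-8)(21.8)/(37×1.412e-07) = 0.0676 Ω
Section 2: A = π(d/2)² = π(7.4500e-04 m)² = 1.744e-06 m²
R₂ = (1.62×10^-8)(16.2)/(1.744e-06) = 0.1505 Ω
R = R₁ + R₂ = 0.2181 Ω
P = I²R = (2.5)² × 0.2181 = 1.36 W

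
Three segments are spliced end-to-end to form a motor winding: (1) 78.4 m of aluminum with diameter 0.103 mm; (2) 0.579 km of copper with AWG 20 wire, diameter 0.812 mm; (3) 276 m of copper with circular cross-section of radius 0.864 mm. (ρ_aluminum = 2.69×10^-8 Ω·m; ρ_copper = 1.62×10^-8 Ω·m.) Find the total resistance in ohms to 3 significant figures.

273 Ω

Seg 1: A = π(d/2)² = π(5.1500e-05 m)² = 8.332e-09 m²
R_1 = (2.69×10^-8)(78.4)/(8.332e-09) = 253.1 Ω
Seg 2: A = π(0.812/2 mm)² = π(4.0600e-04 m)² = 5.178e-07 m²
R_2 = (1.62×10^-8)(579)/(5.178e-07) = 18.11 Ω
Seg 3: A = πr² = π(8.6400e-04 m)² = 2.345e-06 m²
R_3 = (1.62×10^-8)(276)/(2.345e-06) = 1.907 Ω
R_total = R_1 + R_2 + R_3 = 273 Ω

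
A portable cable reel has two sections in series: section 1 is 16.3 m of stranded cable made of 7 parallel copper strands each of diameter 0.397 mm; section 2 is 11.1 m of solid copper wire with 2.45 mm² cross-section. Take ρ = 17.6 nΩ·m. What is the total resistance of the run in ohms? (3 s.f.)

ρ = 17.6 nΩ·m = 1.76×10^-8 Ω·m
Section 1: A_strand = π(1.9850e-04)² = 1.238e-07 m²; R₁ = ρL/(N·A_s) = (1.76×10^-8)(16.3)/(7×1.238e-07) = 0.3311 Ω
Section 2: A = 2.45 mm² = 2.450e-06 m²
R₂ = (1.76×10^-8)(11.1)/(2.450e-06) = 0.07974 Ω
R = R₁ + R₂ = 0.411 Ω

0.411 Ω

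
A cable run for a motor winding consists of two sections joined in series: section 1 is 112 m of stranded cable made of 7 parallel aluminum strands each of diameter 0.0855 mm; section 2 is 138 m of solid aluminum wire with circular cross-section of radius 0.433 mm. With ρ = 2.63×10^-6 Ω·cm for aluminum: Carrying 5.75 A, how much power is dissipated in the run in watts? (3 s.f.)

2630 W

ρ = 2.63×10^-6 Ω·cm = 2.63×10^-8 Ω·m
Section 1: A_strand = π(4.2750e-05)² = 5.741e-09 m²; R₁ = ρL/(N·A_s) = (2.63×10^-8)(112)/(7×5.741e-09) = 73.29 Ω
Section 2: A = πr² = π(4.3300e-04 m)² = 5.890e-07 m²
R₂ = (2.63×10^-8)(138)/(5.890e-07) = 6.162 Ω
R = R₁ + R₂ = 79.45 Ω
P = I²R = (5.75)² × 79.45 = 2630 W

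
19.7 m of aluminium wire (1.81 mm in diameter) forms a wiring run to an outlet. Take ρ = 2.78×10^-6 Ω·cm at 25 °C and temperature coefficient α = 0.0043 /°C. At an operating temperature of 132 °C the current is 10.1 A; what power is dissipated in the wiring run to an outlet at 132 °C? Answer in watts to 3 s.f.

31.7 W

ρ = 2.78×10^-6 Ω·cm = 2.78×10^-8 Ω·m
A = π(d/2)² = π(9.0500e-04 m)² = 2.573e-06 m²
R₍25₎ = ρL/A = (2.78×10^-8)(19.7)/(2.573e-06) = 0.2128 Ω
R₍132₎ = R₍25₎(1 + αΔT) = 0.2128 × (1 + 0.0043×107) = 0.3108 Ω
P = I²R = (10.1)² × 0.3108 = 31.7 W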